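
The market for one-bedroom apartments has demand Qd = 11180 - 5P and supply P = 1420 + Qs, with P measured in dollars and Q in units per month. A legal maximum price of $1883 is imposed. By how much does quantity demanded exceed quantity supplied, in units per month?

Rearranging supply gives Qs = P - 1420. Without the control the market clears where 11180 - 5P = P - 1420, i.e. P* = 2100 and Q* = 680.
The ceiling of 1883 is below the equilibrium price 2100, so it binds.
At P = 1883: Qd = 11180 - 5·1883 = 1765 and Qs = 1883 - 1420 = 463.
Shortage = Qd - Qs = 1765 - 463 = 1302.

1302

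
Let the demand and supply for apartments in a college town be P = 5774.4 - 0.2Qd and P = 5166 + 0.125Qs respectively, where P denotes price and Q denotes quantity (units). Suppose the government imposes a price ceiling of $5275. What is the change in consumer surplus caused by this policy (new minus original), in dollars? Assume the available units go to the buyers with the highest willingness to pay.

Rearranging demand gives Qd = 28872 - 5P; rearranging supply gives Qs = 8P - 41328. Equilibrium: 28872 - 5P = 8P - 41328, so 70200 = 13P and P* = 5400, Q* = 1872.
Because the ceiling (5275) lies below the market-clearing price, it is binding.
At P = 5275: Qd = 28872 - 5·5275 = 2497 and Qs = 8·5275 - 41328 = 872.
Consumer surplus without the control is ½ · (5774.4 - 5400) · 1872 = 350438.4.
With the ceiling, 872 units are sold at 5275 (assume they go to the highest-value buyers). The demand price at Q = 872 is 5600, so CS = ½ · [(5774.4 - 5275) + (5600 - 5275)] · 872 = 359438.4.
Change in consumer surplus = 359438.4 - 350438.4 = 9000.

9000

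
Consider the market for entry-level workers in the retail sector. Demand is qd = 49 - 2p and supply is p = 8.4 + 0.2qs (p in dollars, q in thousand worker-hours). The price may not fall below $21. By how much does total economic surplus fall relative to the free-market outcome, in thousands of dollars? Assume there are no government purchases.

Rearranging supply gives qs = 5p - 42. In a free market, 49 - 2p = 5p - 42 gives the equilibrium p* = 13, q* = 23.
Since 21 > 13, the floor is binding.
At p = 21: qd = 49 - 2·21 = 7 and qs = 5·21 - 42 = 63.
Quantity traded falls to 7. At q = 7 the demand price is (49 - 7)/2 = 21 and the supply price is (42 + 7)/5 = 9.8.
Deadweight loss = ½ · (21 - 9.8) · (23 - 7) = ½ · 11.2 · 16 = 89.6.

89.6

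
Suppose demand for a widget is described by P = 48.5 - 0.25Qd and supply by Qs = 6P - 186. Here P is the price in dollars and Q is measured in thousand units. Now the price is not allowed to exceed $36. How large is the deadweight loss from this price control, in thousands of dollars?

30

Rearranging demand gives Qd = 194 - 4P. Without the control the market clears where 194 - 4P = 6P - 186, i.e. P* = 38 and Q* = 42.
Since 36 < 38, the ceiling is binding.
At P = 36: Qd = 194 - 4·36 = 50 and Qs = 6·36 - 186 = 30.
Quantity traded falls to 30. At Q = 30 the demand price is (194 - 30)/4 = 41 and the supply price is (186 + 30)/6 = 36.
Deadweight loss = ½ · (41 - 36) · (42 - 30) = ½ · 5 · 12 = 30.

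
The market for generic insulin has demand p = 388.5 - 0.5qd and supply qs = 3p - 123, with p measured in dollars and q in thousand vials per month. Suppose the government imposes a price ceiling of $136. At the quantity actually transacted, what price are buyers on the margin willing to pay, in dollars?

246

Rearranging demand gives qd = 777 - 2p. In a free market, 777 - 2p = 3p - 123 gives the equilibrium p* = 180, q* = 417.
Since 136 < 180, the ceiling is binding.
At p = 136: qd = 777 - 2·136 = 505 and qs = 3·136 - 123 = 285.
Only 285 units reach the market. On the demand curve, the marginal buyer's willingness to pay at q = 285 is (777 - 285)/2 = 246.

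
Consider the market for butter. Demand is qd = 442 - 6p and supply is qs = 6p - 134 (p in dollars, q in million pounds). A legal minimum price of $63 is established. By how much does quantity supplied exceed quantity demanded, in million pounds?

Setting quantity demanded equal to quantity supplied, 442 - 6p = 6p - 134, gives p* = 48 and q* = 154.
Because the floor (63) lies above the market-clearing price, it is binding.
At p = 63: qd = 442 - 6·63 = 64 and qs = 6·63 - 134 = 244.
Surplus = qs - qd = 244 - 64 = 180.

180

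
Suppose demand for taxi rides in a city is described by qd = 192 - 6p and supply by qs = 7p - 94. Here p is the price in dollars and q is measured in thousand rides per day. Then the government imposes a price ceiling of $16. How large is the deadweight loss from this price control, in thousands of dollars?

273

In a free market, 192 - 6p = 7p - 94 gives the equilibrium p* = 22, q* = 60.
Because the ceiling (16) lies below the market-clearing price, it is binding.
At p = 16: qd = 192 - 6·16 = 96 and qs = 7·16 - 94 = 18.
Quantity traded falls to 18. At q = 18 the demand price is (192 - 18)/6 = 29 and the supply price is (94 + 18)/7 = 16.
Deadweight loss = ½ · (29 - 16) · (60 - 18) = ½ · 13 · 42 = 273.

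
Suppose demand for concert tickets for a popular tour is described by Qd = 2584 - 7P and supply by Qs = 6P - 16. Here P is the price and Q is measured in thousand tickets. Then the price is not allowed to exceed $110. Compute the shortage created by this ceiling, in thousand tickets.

Setting quantity demanded equal to quantity supplied, 2584 - 7P = 6P - 16, gives P* = 200 and Q* = 1184.
The ceiling of 110 is below the equilibrium price 200, so it binds.
At P = 110: Qd = 2584 - 7·110 = 1814 and Qs = 6·110 - 16 = 644.
Shortage = Qd - Qs = 1814 - 644 = 1170.

1170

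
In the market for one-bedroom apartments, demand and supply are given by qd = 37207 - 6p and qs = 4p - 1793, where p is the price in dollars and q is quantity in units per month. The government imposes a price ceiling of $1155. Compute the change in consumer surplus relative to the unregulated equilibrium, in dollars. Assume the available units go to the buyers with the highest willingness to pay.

In a free market, 37207 - 6p = 4p - 1793 gives the equilibrium p* = 3900, q* = 13807.
Since 1155 < 3900, the ceiling is binding.
At p = 1155: qd = 37207 - 6·1155 = 30277 and qs = 4·1155 - 1793 = 2827.
Consumer surplus without the control is ½ · (37207/6 - 3900) · 13807 = 190633249/12.
With the ceiling, 2827 units are sold at 1155 (assume they go to the highest-value buyers). The demand price at q = 2827 is 5730, so CS = ½ · [(37207/6 - 1155) + (5730 - 1155)] · 2827 = 163194229/12.
Change in consumer surplus = 163194229/12 - 190633249/12 = -2286585.

-2286585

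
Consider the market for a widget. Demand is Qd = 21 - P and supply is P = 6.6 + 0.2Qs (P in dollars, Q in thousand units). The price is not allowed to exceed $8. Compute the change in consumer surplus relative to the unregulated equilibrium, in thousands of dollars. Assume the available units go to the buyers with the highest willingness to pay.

Rearranging supply gives Qs = 5P - 33. Setting quantity demanded equal to quantity supplied, 21 - P = 5P - 33, gives P* = 9 and Q* = 12.
Since 8 < 9, the ceiling is binding.
At P = 8: Qd = 21 - 8 = 13 and Qs = 5·8 - 33 = 7.
Consumer surplus without the control is ½ · (21 - 9) · 12 = 72.
With the ceiling, 7 units are sold at 8 (assume they go to the highest-value buyers). The demand price at Q = 7 is 14, so CS = ½ · [(21 - 8) + (14 - 8)] · 7 = 66.5.
Change in consumer surplus = 66.5 - 72 = -5.5.

-5.5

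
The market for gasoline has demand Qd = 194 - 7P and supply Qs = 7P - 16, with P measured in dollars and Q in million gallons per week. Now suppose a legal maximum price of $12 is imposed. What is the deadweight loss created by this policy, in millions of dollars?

63

Setting quantity demanded equal to quantity supplied, 194 - 7P = 7P - 16, gives P* = 15 and Q* = 89.
Since 12 < 15, the ceiling is binding.
At P = 12: Qd = 194 - 7·12 = 110 and Qs = 7·12 - 16 = 68.
Quantity traded falls to 68. At Q = 68 the demand price is (194 - 68)/7 = 18 and the supply price is (16 + 68)/7 = 12.
Deadweight loss = ½ · (18 - 12) · (89 - 68) = ½ · 6 · 21 = 63.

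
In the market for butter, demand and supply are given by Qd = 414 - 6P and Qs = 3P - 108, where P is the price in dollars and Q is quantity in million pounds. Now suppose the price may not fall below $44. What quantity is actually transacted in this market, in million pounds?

66

In a free market, 414 - 6P = 3P - 108 gives the equilibrium P* = 58, Q* = 66.
Since 44 is below P* = 58, the floor does not bind and the free-market outcome prevails.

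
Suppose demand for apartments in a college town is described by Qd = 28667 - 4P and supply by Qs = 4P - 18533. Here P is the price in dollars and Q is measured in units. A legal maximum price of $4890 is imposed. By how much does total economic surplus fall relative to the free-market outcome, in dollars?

4080400

Setting quantity demanded equal to quantity supplied, 28667 - 4P = 4P - 18533, gives P* = 5900 and Q* = 5067.
The ceiling of 4890 is below the equilibrium price 5900, so it binds.
At P = 4890: Qd = 28667 - 4·4890 = 9107 and Qs = 4·4890 - 18533 = 1027.
Quantity traded falls to 1027. At Q = 1027 the demand price is (28667 - 1027)/4 = 6910 and the supply price is (18533 + 1027)/4 = 4890.
Deadweight loss = ½ · (6910 - 4890) · (5067 - 1027) = ½ · 2020 · 4040 = 4080400.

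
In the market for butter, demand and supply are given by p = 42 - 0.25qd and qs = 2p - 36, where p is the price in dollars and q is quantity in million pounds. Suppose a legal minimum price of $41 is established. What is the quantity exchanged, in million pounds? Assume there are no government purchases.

4

Rearranging demand gives qd = 168 - 4p. Equilibrium: 168 - 4p = 2p - 36, so 204 = 6p and p* = 34, q* = 32.
The floor of 41 is above the equilibrium price 34, so it binds.
At p = 41: qd = 168 - 4·41 = 4 and qs = 2·41 - 36 = 46.
The quantity actually transacted is the short side, demand: 4.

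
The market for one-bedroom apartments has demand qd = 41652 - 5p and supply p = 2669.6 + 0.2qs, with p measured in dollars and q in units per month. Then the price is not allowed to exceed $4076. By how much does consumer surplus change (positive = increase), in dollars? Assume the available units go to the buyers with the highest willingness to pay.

4944128

Rearranging supply gives qs = 5p - 13348. Without the control the market clears where 41652 - 5p = 5p - 13348, i.e. p* = 5500 and q* = 14152.
Since 4076 < 5500, the ceiling is binding.
At p = 4076: qd = 41652 - 5·4076 = 21272 and qs = 5·4076 - 13348 = 7032.
Consumer surplus without the control is ½ · (8330.4 - 5500) · 14152 = 20027910.4.
With the ceiling, 7032 units are sold at 4076 (assume they go to the highest-value buyers). The demand price at q = 7032 is 6924, so CS = ½ · [(8330.4 - 4076) + (6924 - 4076)] · 7032 = 24972038.4.
Change in consumer surplus = 24972038.4 - 20027910.4 = 4944128.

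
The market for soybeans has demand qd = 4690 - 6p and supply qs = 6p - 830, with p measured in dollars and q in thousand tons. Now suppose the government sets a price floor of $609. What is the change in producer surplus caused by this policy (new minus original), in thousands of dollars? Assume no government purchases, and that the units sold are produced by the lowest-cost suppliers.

87761

Equilibrium: 4690 - 6p = 6p - 830, so 5520 = 12p and p* = 460, q* = 1930.
Since 609 > 460, the floor is binding.
At p = 609: qd = 4690 - 6·609 = 1036 and qs = 6·609 - 830 = 2824.
Producer surplus without the control is ½ · (460 - 415/3) · 1930 = 931225/3.
With the floor, 1036 units are sold at 609. The supply price at q = 1036 is 311, so PS = ½ · [(609 - 415/3) + (609 - 311)] · 1036 = 1194508/3.
Change in producer surplus = 1194508/3 - 931225/3 = 87761.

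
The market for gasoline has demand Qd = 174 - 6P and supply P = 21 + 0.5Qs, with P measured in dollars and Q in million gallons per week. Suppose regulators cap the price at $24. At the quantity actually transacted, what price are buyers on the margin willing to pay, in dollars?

28

Rearranging supply gives Qs = 2P - 42. Setting quantity demanded equal to quantity supplied, 174 - 6P = 2P - 42, gives P* = 27 and Q* = 12.
Since 24 < 27, the ceiling is binding.
At P = 24: Qd = 174 - 6·24 = 30 and Qs = 2·24 - 42 = 6.
Only 6 units reach the market. On the demand curve, the marginal buyer's willingness to pay at Q = 6 is (174 - 6)/6 = 28.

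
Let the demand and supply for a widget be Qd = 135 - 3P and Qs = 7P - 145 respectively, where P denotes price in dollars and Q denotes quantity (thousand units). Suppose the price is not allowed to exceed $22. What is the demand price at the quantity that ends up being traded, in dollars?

42

Without the control the market clears where 135 - 3P = 7P - 145, i.e. P* = 28 and Q* = 51.
Since 22 < 28, the ceiling is binding.
At P = 22: Qd = 135 - 3·22 = 69 and Qs = 7·22 - 145 = 9.
Only 9 units reach the market. On the demand curve, the marginal buyer's willingness to pay at Q = 9 is (135 - 9)/3 = 42.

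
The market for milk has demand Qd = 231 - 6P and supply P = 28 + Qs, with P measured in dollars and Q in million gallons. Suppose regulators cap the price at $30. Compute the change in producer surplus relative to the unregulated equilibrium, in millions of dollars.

Rearranging supply gives Qs = P - 28. In a free market, 231 - 6P = P - 28 gives the equilibrium P* = 37, Q* = 9.
The ceiling of 30 is below the equilibrium price 37, so it binds.
At P = 30: Qd = 231 - 6·30 = 51 and Qs = 30 - 28 = 2.
Producer surplus without the control is ½ · (37 - 28) · 9 = 40.5.
With the ceiling, producers sell 2 units at 30, so PS = ½ · (30 - 28) · 2 = 2.
Change in producer surplus = 2 - 40.5 = -38.5.

-38.5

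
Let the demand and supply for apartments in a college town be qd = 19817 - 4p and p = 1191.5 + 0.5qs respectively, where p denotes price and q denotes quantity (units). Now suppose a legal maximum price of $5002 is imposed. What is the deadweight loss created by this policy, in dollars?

0

Rearranging supply gives qs = 2p - 2383. In a free market, 19817 - 4p = 2p - 2383 gives the equilibrium p* = 3700, q* = 5017.
Since 5002 is above p* = 3700, the ceiling does not bind and the free-market outcome prevails.
Since the control does not bind, no trades are prevented and deadweight loss is zero.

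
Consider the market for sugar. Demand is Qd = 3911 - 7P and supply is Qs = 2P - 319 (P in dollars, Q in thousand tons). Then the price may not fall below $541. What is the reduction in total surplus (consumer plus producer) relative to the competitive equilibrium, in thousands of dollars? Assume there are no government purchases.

79395.75

Setting quantity demanded equal to quantity supplied, 3911 - 7P = 2P - 319, gives P* = 470 and Q* = 621.
Since 541 > 470, the floor is binding.
At P = 541: Qd = 3911 - 7·541 = 124 and Qs = 2·541 - 319 = 763.
Quantity traded falls to 124. At Q = 124 the demand price is (3911 - 124)/7 = 541 and the supply price is (319 + 124)/2 = 221.5.
Deadweight loss = ½ · (541 - 221.5) · (621 - 124) = ½ · 319.5 · 497 = 79395.75.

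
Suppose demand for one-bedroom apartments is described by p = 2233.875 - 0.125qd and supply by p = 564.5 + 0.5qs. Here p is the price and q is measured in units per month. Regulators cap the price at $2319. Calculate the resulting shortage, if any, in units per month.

0

Rearranging demand gives qd = 17871 - 8p; rearranging supply gives qs = 2p - 1129. Without the control the market clears where 17871 - 8p = 2p - 1129, i.e. p* = 1900 and q* = 2671.
Since 2319 is above p* = 1900, the ceiling does not bind and the free-market outcome prevails.
Since the control does not bind, there is no shortage.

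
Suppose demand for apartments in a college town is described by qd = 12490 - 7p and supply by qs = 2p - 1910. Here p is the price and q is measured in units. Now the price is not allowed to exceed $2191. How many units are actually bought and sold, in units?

Setting quantity demanded equal to quantity supplied, 12490 - 7p = 2p - 1910, gives p* = 1600 and q* = 1290.
The ceiling of 2191 is above the equilibrium price 1600, so it is not binding; the market clears at p* = 1600, q* = 1290.

1290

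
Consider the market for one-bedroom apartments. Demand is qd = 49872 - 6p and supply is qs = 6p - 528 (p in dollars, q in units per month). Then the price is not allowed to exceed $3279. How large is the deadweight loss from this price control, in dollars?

Equilibrium: 49872 - 6p = 6p - 528, so 50400 = 12p and p* = 4200, q* = 24672.
Because the ceiling (3279) lies below the market-clearing price, it is binding.
At p = 3279: qd = 49872 - 6·3279 = 30198 and qs = 6·3279 - 528 = 19146.
Quantity traded falls to 19146. At q = 19146 the demand price is (49872 - 19146)/6 = 5121 and the supply price is (528 + 19146)/6 = 3279.
Deadweight loss = ½ · (5121 - 3279) · (24672 - 19146) = ½ · 1842 · 5526 = 5089446.

5089446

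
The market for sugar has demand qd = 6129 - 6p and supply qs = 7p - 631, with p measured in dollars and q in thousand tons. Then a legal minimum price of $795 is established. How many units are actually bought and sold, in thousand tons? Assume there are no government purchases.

Equilibrium: 6129 - 6p = 7p - 631, so 6760 = 13p and p* = 520, q* = 3009.
Since 795 > 520, the floor is binding.
At p = 795: qd = 6129 - 6·795 = 1359 and qs = 7·795 - 631 = 4934.
The quantity actually transacted is the short side, demand: 1359.

1359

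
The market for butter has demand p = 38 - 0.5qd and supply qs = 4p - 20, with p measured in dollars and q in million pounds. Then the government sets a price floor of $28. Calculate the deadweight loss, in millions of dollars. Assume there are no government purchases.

Rearranging demand gives qd = 76 - 2p. Equilibrium: 76 - 2p = 4p - 20, so 96 = 6p and p* = 16, q* = 44.
Because the floor (28) lies above the market-clearing price, it is binding.
At p = 28: qd = 76 - 2·28 = 20 and qs = 4·28 - 20 = 92.
Quantity traded falls to 20. At q = 20 the demand price is (76 - 20)/2 = 28 and the supply price is (20 + 20)/4 = 10.
Deadweight loss = ½ · (28 - 10) · (44 - 20) = ½ · 18 · 24 = 216.

216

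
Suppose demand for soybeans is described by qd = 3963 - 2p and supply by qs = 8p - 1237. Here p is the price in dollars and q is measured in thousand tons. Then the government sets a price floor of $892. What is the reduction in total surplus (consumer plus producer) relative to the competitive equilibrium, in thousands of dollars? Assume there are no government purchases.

172980

Without the control the market clears where 3963 - 2p = 8p - 1237, i.e. p* = 520 and q* = 2923.
The floor of 892 is above the equilibrium price 520, so it binds.
At p = 892: qd = 3963 - 2·892 = 2179 and qs = 8·892 - 1237 = 5899.
Quantity traded falls to 2179. At q = 2179 the demand price is (3963 - 2179)/2 = 892 and the supply price is (1237 + 2179)/8 = 427.
Deadweight loss = ½ · (892 - 427) · (2923 - 2179) = ½ · 465 · 744 = 172980.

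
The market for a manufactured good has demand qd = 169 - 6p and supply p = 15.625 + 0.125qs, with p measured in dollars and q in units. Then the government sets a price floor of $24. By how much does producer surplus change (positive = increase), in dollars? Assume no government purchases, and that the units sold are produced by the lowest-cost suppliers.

54.75

Rearranging supply gives qs = 8p - 125. Without the control the market clears where 169 - 6p = 8p - 125, i.e. p* = 21 and q* = 43.
The floor of 24 is above the equilibrium price 21, so it binds.
At p = 24: qd = 169 - 6·24 = 25 and qs = 8·24 - 125 = 67.
Producer surplus without the control is ½ · (21 - 15.625) · 43 = 115.5625.
With the floor, 25 units are sold at 24. The supply price at q = 25 is 18.75, so PS = ½ · [(24 - 15.625) + (24 - 18.75)] · 25 = 170.3125.
Change in producer surplus = 170.3125 - 115.5625 = 54.75.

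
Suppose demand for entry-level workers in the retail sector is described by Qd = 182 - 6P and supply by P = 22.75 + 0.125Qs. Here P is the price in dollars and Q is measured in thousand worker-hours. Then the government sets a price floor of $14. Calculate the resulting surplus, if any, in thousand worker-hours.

0

Rearranging supply gives Qs = 8P - 182. Without the control the market clears where 182 - 6P = 8P - 182, i.e. P* = 26 and Q* = 26.
Since 14 is below P* = 26, the floor does not bind and the free-market outcome prevails.
Since the control does not bind, there is no surplus.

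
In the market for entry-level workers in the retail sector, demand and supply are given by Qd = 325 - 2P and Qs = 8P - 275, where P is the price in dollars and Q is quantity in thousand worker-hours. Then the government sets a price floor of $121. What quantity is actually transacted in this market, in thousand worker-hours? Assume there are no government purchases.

83

Without the control the market clears where 325 - 2P = 8P - 275, i.e. P* = 60 and Q* = 205.
Since 121 > 60, the floor is binding.
At P = 121: Qd = 325 - 2·121 = 83 and Qs = 8·121 - 275 = 693.
The quantity actually transacted is the short side, demand: 83.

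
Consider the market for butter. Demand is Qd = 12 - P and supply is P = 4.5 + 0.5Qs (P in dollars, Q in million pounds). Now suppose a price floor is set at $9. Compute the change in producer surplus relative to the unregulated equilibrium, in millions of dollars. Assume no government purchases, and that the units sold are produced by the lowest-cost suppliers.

5

Rearranging supply gives Qs = 2P - 9. Equilibrium: 12 - P = 2P - 9, so 21 = 3P and P* = 7, Q* = 5.
Since 9 > 7, the floor is binding.
At P = 9: Qd = 12 - 9 = 3 and Qs = 2·9 - 9 = 9.
Producer surplus without the control is ½ · (7 - 4.5) · 5 = 6.25.
With the floor, 3 units are sold at 9. The supply price at Q = 3 is 6, so PS = ½ · [(9 - 4.5) + (9 - 6)] · 3 = 11.25.
Change in producer surplus = 11.25 - 6.25 = 5.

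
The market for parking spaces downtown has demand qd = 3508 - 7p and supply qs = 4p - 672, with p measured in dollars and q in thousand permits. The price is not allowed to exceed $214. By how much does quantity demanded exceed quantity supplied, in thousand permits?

1826

Without the control the market clears where 3508 - 7p = 4p - 672, i.e. p* = 380 and q* = 848.
The ceiling of 214 is below the equilibrium price 380, so it binds.
At p = 214: qd = 3508 - 7·214 = 2010 and qs = 4·214 - 672 = 184.
Shortage = qd - qs = 2010 - 184 = 1826.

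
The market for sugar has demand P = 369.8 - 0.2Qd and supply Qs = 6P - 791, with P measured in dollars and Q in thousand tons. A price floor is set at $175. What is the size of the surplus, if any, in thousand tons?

0

Rearranging demand gives Qd = 1849 - 5P. Without the control the market clears where 1849 - 5P = 6P - 791, i.e. P* = 240 and Q* = 649.
Since 175 is below P* = 240, the floor does not bind and the free-market outcome prevails.
Since the control does not bind, there is no surplus.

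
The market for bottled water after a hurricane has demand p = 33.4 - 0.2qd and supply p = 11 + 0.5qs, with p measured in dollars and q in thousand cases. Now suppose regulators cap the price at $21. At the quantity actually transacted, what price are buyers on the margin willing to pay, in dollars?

Rearranging demand gives qd = 167 - 5p; rearranging supply gives qs = 2p - 22. Without the control the market clears where 167 - 5p = 2p - 22, i.e. p* = 27 and q* = 32.
Since 21 < 27, the ceiling is binding.
At p = 21: qd = 167 - 5·21 = 62 and qs = 2·21 - 22 = 20.
Only 20 units reach the market. On the demand curve, the marginal buyer's willingness to pay at q = 20 is (167 - 20)/5 = 29.4.

29.4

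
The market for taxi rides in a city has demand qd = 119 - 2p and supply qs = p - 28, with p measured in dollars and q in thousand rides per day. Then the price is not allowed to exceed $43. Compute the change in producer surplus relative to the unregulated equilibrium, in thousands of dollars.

-108

Setting quantity demanded equal to quantity supplied, 119 - 2p = p - 28, gives p* = 49 and q* = 21.
The ceiling of 43 is below the equilibrium price 49, so it binds.
At p = 43: qd = 119 - 2·43 = 33 and qs = 43 - 28 = 15.
Producer surplus without the control is ½ · (49 - 28) · 21 = 220.5.
With the ceiling, producers sell 15 units at 43, so PS = ½ · (43 - 28) · 15 = 112.5.
Change in producer surplus = 112.5 - 220.5 = -108.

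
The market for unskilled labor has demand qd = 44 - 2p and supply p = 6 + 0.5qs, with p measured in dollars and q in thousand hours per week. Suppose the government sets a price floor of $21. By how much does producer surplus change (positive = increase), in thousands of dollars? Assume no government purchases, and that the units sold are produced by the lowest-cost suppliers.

-35

Rearranging supply gives qs = 2p - 12. Setting quantity demanded equal to quantity supplied, 44 - 2p = 2p - 12, gives p* = 14 and q* = 16.
Because the floor (21) lies above the market-clearing price, it is binding.
At p = 21: qd = 44 - 2·21 = 2 and qs = 2·21 - 12 = 30.
Producer surplus without the control is ½ · (14 - 6) · 16 = 64.
With the floor, 2 units are sold at 21. The supply price at q = 2 is 7, so PS = ½ · [(21 - 6) + (21 - 7)] · 2 = 29.
Change in producer surplus = 29 - 64 = -35.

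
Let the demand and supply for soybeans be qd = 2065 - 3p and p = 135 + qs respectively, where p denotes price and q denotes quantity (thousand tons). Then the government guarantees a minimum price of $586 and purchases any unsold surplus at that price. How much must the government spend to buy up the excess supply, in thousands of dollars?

84384

Rearranging supply gives qs = p - 135. Equilibrium: 2065 - 3p = p - 135, so 2200 = 4p and p* = 550, q* = 415.
Since 586 > 550, the floor is binding.
At p = 586: qd = 2065 - 3·586 = 307 and qs = 586 - 135 = 451.
Surplus = qs - qd = 144.
Government expenditure = surplus × support price = 144 × 586 = 84384.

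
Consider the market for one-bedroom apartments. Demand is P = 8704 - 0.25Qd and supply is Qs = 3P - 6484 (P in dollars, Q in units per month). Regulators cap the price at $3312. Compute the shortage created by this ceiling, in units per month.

18116

Rearranging demand gives Qd = 34816 - 4P. Equilibrium: 34816 - 4P = 3P - 6484, so 41300 = 7P and P* = 5900, Q* = 11216.
The ceiling of 3312 is below the equilibrium price 5900, so it binds.
At P = 3312: Qd = 34816 - 4·3312 = 21568 and Qs = 3·3312 - 6484 = 3452.
Shortage = Qd - Qs = 21568 - 3452 = 18116.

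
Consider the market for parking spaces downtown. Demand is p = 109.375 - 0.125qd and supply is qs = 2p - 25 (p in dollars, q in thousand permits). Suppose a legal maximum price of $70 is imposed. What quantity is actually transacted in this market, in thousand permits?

Rearranging demand gives qd = 875 - 8p. In a free market, 875 - 8p = 2p - 25 gives the equilibrium p* = 90, q* = 155.
Since 70 < 90, the ceiling is binding.
At p = 70: qd = 875 - 8·70 = 315 and qs = 2·70 - 25 = 115.
The quantity actually transacted is the short side, supply: 115.

115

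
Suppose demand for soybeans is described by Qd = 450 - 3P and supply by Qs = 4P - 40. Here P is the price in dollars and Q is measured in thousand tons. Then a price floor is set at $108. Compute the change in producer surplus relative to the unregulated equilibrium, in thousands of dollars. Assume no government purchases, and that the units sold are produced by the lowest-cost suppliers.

3163.5

Setting quantity demanded equal to quantity supplied, 450 - 3P = 4P - 40, gives P* = 70 and Q* = 240.
Because the floor (108) lies above the market-clearing price, it is binding.
At P = 108: Qd = 450 - 3·108 = 126 and Qs = 4·108 - 40 = 392.
Producer surplus without the control is ½ · (70 - 10) · 240 = 7200.
With the floor, 126 units are sold at 108. The supply price at Q = 126 is 41.5, so PS = ½ · [(108 - 10) + (108 - 41.5)] · 126 = 10363.5.
Change in producer surplus = 10363.5 - 7200 = 3163.5.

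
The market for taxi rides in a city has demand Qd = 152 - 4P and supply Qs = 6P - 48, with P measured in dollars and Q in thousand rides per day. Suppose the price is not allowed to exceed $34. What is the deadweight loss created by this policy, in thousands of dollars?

In a free market, 152 - 4P = 6P - 48 gives the equilibrium P* = 20, Q* = 72.
Since 34 is above P* = 20, the ceiling does not bind and the free-market outcome prevails.
Since the control does not bind, no trades are prevented and deadweight loss is zero.

0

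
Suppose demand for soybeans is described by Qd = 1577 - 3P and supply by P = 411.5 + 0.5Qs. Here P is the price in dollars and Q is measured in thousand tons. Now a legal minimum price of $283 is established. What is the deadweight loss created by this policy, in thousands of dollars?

Rearranging supply gives Qs = 2P - 823. Without the control the market clears where 1577 - 3P = 2P - 823, i.e. P* = 480 and Q* = 137.
Since 283 is below P* = 480, the floor does not bind and the free-market outcome prevails.
Since the control does not bind, no trades are prevented and deadweight loss is zero.

0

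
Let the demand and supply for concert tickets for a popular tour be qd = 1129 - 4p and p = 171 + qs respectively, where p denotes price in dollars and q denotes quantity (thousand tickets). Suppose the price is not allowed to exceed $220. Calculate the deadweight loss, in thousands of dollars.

1000

Rearranging supply gives qs = p - 171. In a free market, 1129 - 4p = p - 171 gives the equilibrium p* = 260, q* = 89.
Because the ceiling (220) lies below the market-clearing price, it is binding.
At p = 220: qd = 1129 - 4·220 = 249 and qs = 220 - 171 = 49.
Quantity traded falls to 49. At q = 49 the demand price is (1129 - 49)/4 = 270 and the supply price is 171 + 49 = 220.
Deadweight loss = ½ · (270 - 220) · (89 - 49) = ½ · 50 · 40 = 1000.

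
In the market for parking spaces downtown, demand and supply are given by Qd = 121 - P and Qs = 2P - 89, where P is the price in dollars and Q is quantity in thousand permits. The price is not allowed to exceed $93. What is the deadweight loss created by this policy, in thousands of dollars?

Without the control the market clears where 121 - P = 2P - 89, i.e. P* = 70 and Q* = 51.
Since 93 is above P* = 70, the ceiling does not bind and the free-market outcome prevails.
Since the control does not bind, no trades are prevented and deadweight loss is zero.

0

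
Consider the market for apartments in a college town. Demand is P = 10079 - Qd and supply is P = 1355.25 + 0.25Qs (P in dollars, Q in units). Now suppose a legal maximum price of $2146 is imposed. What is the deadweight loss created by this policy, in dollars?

Rearranging demand gives Qd = 10079 - P; rearranging supply gives Qs = 4P - 5421. Setting quantity demanded equal to quantity supplied, 10079 - P = 4P - 5421, gives P* = 3100 and Q* = 6979.
Since 2146 < 3100, the ceiling is binding.
At P = 2146: Qd = 10079 - 2146 = 7933 and Qs = 4·2146 - 5421 = 3163.
Quantity traded falls to 3163. At Q = 3163 the demand price is 10079 - 3163 = 6916 and the supply price is (5421 + 3163)/4 = 2146.
Deadweight loss = ½ · (6916 - 2146) · (6979 - 3163) = ½ · 4770 · 3816 = 9101160.

9101160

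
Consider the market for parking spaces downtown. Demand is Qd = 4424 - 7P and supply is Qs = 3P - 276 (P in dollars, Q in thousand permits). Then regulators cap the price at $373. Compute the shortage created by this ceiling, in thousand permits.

970

In a free market, 4424 - 7P = 3P - 276 gives the equilibrium P* = 470, Q* = 1134.
Because the ceiling (373) lies below the market-clearing price, it is binding.
At P = 373: Qd = 4424 - 7·373 = 1813 and Qs = 3·373 - 276 = 843.
Shortage = Qd - Qs = 1813 - 843 = 970.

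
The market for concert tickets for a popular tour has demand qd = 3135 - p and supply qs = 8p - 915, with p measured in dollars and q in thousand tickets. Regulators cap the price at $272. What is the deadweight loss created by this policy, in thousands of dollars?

1140624

In a free market, 3135 - p = 8p - 915 gives the equilibrium p* = 450, q* = 2685.
Because the ceiling (272) lies below the market-clearing price, it is binding.
At p = 272: qd = 3135 - 272 = 2863 and qs = 8·272 - 915 = 1261.
Quantity traded falls to 1261. At q = 1261 the demand price is 3135 - 1261 = 1874 and the supply price is (915 + 1261)/8 = 272.
Deadweight loss = ½ · (1874 - 272) · (2685 - 1261) = ½ · 1602 · 1424 = 1140624.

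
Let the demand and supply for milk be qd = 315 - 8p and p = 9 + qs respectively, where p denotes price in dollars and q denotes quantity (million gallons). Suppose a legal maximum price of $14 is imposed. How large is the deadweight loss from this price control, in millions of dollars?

272.25

Rearranging supply gives qs = p - 9. Without the control the market clears where 315 - 8p = p - 9, i.e. p* = 36 and q* = 27.
Because the ceiling (14) lies below the market-clearing price, it is binding.
At p = 14: qd = 315 - 8·14 = 203 and qs = 14 - 9 = 5.
Quantity traded falls to 5. At q = 5 the demand price is (315 - 5)/8 = 38.75 and the supply price is 9 + 5 = 14.
Deadweight loss = ½ · (38.75 - 14) · (27 - 5) = ½ · 24.75 · 22 = 272.25.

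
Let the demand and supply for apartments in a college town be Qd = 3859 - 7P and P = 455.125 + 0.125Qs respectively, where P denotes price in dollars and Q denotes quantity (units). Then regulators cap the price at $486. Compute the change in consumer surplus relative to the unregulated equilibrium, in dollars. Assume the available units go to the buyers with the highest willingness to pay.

2562

Rearranging supply gives Qs = 8P - 3641. Equilibrium: 3859 - 7P = 8P - 3641, so 7500 = 15P and P* = 500, Q* = 359.
Since 486 < 500, the ceiling is binding.
At P = 486: Qd = 3859 - 7·486 = 457 and Qs = 8·486 - 3641 = 247.
Consumer surplus without the control is ½ · (3859/7 - 500) · 359 = 128881/14.
With the ceiling, 247 units are sold at 486 (assume they go to the highest-value buyers). The demand price at Q = 247 is 516, so CS = ½ · [(3859/7 - 486) + (516 - 486)] · 247 = 164749/14.
Change in consumer surplus = 164749/14 - 128881/14 = 2562.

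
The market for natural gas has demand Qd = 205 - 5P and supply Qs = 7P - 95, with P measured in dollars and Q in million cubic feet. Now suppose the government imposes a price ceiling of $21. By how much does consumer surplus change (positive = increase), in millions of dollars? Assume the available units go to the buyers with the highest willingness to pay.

Setting quantity demanded equal to quantity supplied, 205 - 5P = 7P - 95, gives P* = 25 and Q* = 80.
The ceiling of 21 is below the equilibrium price 25, so it binds.
At P = 21: Qd = 205 - 5·21 = 100 and Qs = 7·21 - 95 = 52.
Consumer surplus without the control is ½ · (41 - 25) · 80 = 640.
With the ceiling, 52 units are sold at 21 (assume they go to the highest-value buyers). The demand price at Q = 52 is 30.6, so CS = ½ · [(41 - 21) + (30.6 - 21)] · 52 = 769.6.
Change in consumer surplus = 769.6 - 640 = 129.6.

129.6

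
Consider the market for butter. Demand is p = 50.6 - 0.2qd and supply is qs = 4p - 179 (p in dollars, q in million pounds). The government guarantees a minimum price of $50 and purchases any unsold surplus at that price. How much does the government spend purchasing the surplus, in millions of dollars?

900

Rearranging demand gives qd = 253 - 5p. Without the control the market clears where 253 - 5p = 4p - 179, i.e. p* = 48 and q* = 13.
Since 50 > 48, the floor is binding.
At p = 50: qd = 253 - 5·50 = 3 and qs = 4·50 - 179 = 21.
Surplus = qs - qd = 18.
Government expenditure = surplus × support price = 18 × 50 = 900.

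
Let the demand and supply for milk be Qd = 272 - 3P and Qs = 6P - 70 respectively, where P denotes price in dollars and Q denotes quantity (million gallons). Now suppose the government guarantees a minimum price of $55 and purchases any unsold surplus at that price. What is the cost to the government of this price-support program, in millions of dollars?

Setting quantity demanded equal to quantity supplied, 272 - 3P = 6P - 70, gives P* = 38 and Q* = 158.
Since 55 > 38, the floor is binding.
At P = 55: Qd = 272 - 3·55 = 107 and Qs = 6·55 - 70 = 260.
Surplus = Qs - Qd = 153.
Government expenditure = surplus × support price = 153 × 55 = 8415.

8415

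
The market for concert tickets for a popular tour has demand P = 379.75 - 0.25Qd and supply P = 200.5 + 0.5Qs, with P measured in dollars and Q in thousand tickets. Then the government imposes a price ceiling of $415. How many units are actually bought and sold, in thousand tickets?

239

Rearranging demand gives Qd = 1519 - 4P; rearranging supply gives Qs = 2P - 401. Without the control the market clears where 1519 - 4P = 2P - 401, i.e. P* = 320 and Q* = 239.
The ceiling of 415 is above the equilibrium price 320, so it is not binding; the market clears at P* = 320, Q* = 239.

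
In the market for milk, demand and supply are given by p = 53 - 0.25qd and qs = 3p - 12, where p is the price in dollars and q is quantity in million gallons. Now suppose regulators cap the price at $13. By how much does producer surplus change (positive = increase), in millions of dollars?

-1054.5

Rearranging demand gives qd = 212 - 4p. In a free market, 212 - 4p = 3p - 12 gives the equilibrium p* = 32, q* = 84.
The ceiling of 13 is below the equilibrium price 32, so it binds.
At p = 13: qd = 212 - 4·13 = 160 and qs = 3·13 - 12 = 27.
Producer surplus without the control is ½ · (32 - 4) · 84 = 1176.
With the ceiling, producers sell 27 units at 13, so PS = ½ · (13 - 4) · 27 = 121.5.
Change in producer surplus = 121.5 - 1176 = -1054.5.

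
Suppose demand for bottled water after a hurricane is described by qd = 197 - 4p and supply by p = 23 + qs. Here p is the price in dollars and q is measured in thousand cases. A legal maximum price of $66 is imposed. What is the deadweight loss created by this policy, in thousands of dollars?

0

Rearranging supply gives qs = p - 23. Setting quantity demanded equal to quantity supplied, 197 - 4p = p - 23, gives p* = 44 and q* = 21.
Since 66 is above p* = 44, the ceiling does not bind and the free-market outcome prevails.
Since the control does not bind, no trades are prevented and deadweight loss is zero.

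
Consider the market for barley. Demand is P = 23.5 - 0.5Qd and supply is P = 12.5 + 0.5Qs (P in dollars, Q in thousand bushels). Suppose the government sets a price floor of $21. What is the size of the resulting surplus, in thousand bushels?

Rearranging demand gives Qd = 47 - 2P; rearranging supply gives Qs = 2P - 25. Setting quantity demanded equal to quantity supplied, 47 - 2P = 2P - 25, gives P* = 18 and Q* = 11.
The floor of 21 is above the equilibrium price 18, so it binds.
At P = 21: Qd = 47 - 2·21 = 5 and Qs = 2·21 - 25 = 17.
Surplus = Qs - Qd = 17 - 5 = 12.

12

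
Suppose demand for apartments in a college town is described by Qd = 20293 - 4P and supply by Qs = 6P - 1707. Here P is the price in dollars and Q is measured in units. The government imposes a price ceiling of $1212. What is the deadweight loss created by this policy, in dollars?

Equilibrium: 20293 - 4P = 6P - 1707, so 22000 = 10P and P* = 2200, Q* = 11493.
Because the ceiling (1212) lies below the market-clearing price, it is binding.
At P = 1212: Qd = 20293 - 4·1212 = 15445 and Qs = 6·1212 - 1707 = 5565.
Quantity traded falls to 5565. At Q = 5565 the demand price is (20293 - 5565)/4 = 3682 and the supply price is (1707 + 5565)/6 = 1212.
Deadweight loss = ½ · (3682 - 1212) · (11493 - 5565) = ½ · 2470 · 5928 = 7321080.

7321080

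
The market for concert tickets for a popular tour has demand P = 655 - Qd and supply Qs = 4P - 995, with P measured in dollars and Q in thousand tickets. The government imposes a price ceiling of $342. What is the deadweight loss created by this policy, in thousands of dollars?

0

Rearranging demand gives Qd = 655 - P. Setting quantity demanded equal to quantity supplied, 655 - P = 4P - 995, gives P* = 330 and Q* = 325.
The ceiling of 342 is above the equilibrium price 330, so it is not binding; the market clears at P* = 330, Q* = 325.
Since the control does not bind, no trades are prevented and deadweight loss is zero.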